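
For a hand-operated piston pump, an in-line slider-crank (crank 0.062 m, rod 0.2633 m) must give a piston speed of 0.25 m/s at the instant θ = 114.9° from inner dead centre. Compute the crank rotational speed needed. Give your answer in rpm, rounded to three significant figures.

47.2

For an in-line slider-crank, |v_piston| = rω|sinθ|·[1 + r cosθ/√(L² − r² sin²θ)].
With r = 0.062 m, L = 0.2633 m, θ = 114.9°: the bracketed kinematic factor |dx/dθ| = 0.05053 m.
ω = v/|dx/dθ| = 0.25/0.05053 = 4.9476 rad/s.
N = 60ω/(2π) = 47.246 rpm.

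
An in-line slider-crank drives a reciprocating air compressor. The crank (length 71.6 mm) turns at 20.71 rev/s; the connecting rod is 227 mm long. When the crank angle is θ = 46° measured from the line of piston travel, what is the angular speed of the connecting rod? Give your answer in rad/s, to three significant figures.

29.3

ω = 130.1 rad/s (converted from 20.71 rev/s).
The rod makes angle φ with the slider axis where L sinφ = r sinθ; differentiating, L cosφ·φ̇ = r ω cosθ.
L cosφ = √(L² − r² sin²θ) = 0.22108 m.
|ω_rod| = r ω |cosθ| / √(L² − r² sin²θ) = 0.0716·130.1·0.69466/0.22108 = 29.275 rad/s.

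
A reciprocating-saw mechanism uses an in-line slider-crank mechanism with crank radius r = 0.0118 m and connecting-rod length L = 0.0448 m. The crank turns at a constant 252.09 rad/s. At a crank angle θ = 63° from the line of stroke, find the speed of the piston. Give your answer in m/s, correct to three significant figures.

ω = 252.1 rad/s
For an in-line slider-crank, x = r cosθ + √(L² − r² sin²θ), so v = −rω sinθ·[1 + r cosθ/√(L² − r² sin²θ)].
With r = 0.0118 m, L = 0.0448 m, θ = 63°: √(L² − r² sin²θ) = 0.043549 m.
v = −0.0118·252.1·0.89101·[1 + 0.0118·0.45399/0.043549] = -2.9765 m/s.
|v| = 2.9765 m/s.

2.98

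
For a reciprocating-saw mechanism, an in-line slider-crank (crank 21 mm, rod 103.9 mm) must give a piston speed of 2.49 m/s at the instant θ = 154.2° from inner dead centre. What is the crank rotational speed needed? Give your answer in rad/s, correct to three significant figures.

For an in-line slider-crank, |v_piston| = rω|sinθ|·[1 + r cosθ/√(L² − r² sin²θ)].
With r = 0.021 m, L = 0.1039 m, θ = 154.2°: the bracketed kinematic factor |dx/dθ| = 0.0074702 m.
ω = v/|dx/dθ| = 2.49/0.0074702 = 333.32 rad/s.

333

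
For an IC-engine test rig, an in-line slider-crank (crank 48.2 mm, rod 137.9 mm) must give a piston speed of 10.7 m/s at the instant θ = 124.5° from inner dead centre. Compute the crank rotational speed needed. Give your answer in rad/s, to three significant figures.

For an in-line slider-crank, |v_piston| = rω|sinθ|·[1 + r cosθ/√(L² − r² sin²θ)].
With r = 0.0482 m, L = 0.1379 m, θ = 124.5°: the bracketed kinematic factor |dx/dθ| = 0.031511 m.
ω = v/|dx/dθ| = 10.7/0.031511 = 339.57 rad/s.

340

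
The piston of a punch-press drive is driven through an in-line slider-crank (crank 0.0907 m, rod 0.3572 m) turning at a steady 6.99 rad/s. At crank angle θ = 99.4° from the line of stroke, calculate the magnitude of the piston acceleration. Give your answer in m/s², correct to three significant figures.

1.82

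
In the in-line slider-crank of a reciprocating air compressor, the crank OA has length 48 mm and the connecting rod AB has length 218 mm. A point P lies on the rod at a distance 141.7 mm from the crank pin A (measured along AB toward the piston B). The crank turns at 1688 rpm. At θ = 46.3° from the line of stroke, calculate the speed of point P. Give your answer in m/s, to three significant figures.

ω = 176.8 rad/s.  Crank-pin speed |V_A| = rω = 8.4848 m/s, perpendicular to OA.
Rod angle: sinφ = −(r/L) sinθ ⇒ φ = -9.160°; ω_rod = −rω cosθ/√(L²−r²sin²θ) = -27.237 rad/s.
V_P = V_A + ω_rod × AP, with AP = 0.1417 m along the rod.
Components: V_Px = −rω sinθ − a·ω_rod·sinφ = -6.7486 m/s;  V_Py = rω cosθ + a·ω_rod·cosφ = +2.0517 m/s.
|V_P| = √(V_Px² + V_Py²) = 7.0536 m/s.

7.05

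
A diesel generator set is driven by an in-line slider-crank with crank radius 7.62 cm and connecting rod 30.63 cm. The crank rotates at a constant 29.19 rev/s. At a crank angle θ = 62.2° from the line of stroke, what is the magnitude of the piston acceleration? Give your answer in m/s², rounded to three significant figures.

833

ω = 2π·29.2 = 183.4 rad/s
x(θ) = r cosθ + √(L² − r² sin²θ); with ω constant, a = ω²·d²x/dθ².
d²x/dθ² = −r cosθ − r²(cos2θ)/√u − r⁴ sin²2θ/(4u^{3/2}),  u = L² − r² sin²θ = 0.0892762 m².
Substituting r = 0.0762 m, L = 0.3063 m, θ = 62.2°: d²x/dθ² = -0.024775 m.
a = ω²·d²x/dθ² = (183.4)²·(-0.024775) = -833.37 m/s²;  |a| = 833.37 m/s².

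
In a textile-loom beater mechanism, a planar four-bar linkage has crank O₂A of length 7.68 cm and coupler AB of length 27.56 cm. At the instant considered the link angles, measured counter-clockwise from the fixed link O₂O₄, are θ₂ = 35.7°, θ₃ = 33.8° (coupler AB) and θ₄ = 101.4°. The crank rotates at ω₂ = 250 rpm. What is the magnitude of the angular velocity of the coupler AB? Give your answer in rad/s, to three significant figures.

7.19

ω₂ = 26.18 rad/s (from 250 rpm).
Differentiating the loop-closure r₂e^{iθ₂}+r₃e^{iθ₃}=r₁+r₄e^{iθ₄} gives r₂ω₂e^{iθ₂}+r₃ω₃e^{iθ₃}=r₄ω₄e^{iθ₄}.
Eliminating the other unknown: ω₃ = r₂ω₂ sin(θ₄−θ₂) / [r₃ sin(θ₃−θ₄)].
Numerator sine = +0.91140; denominator sine = -0.92455.
Result = 0.0768·26.18·(+0.91140) / (0.2756·(-0.92455)) = -7.1917 rad/s; magnitude 7.1917 rad/s.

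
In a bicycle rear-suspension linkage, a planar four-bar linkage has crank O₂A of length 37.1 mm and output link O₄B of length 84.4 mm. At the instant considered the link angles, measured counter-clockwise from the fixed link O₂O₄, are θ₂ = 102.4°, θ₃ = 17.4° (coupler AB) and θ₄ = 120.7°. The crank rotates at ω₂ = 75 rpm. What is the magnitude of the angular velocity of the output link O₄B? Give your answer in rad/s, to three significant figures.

ω₂ = 7.854 rad/s (from 75 rpm).
Differentiating the loop-closure r₂e^{iθ₂}+r₃e^{iθ₃}=r₁+r₄e^{iθ₄} gives r₂ω₂e^{iθ₂}+r₃ω₃e^{iθ₃}=r₄ω₄e^{iθ₄}.
Eliminating the other unknown: ω₄ = r₂ω₂ sin(θ₂−θ₃) / [r₄ sin(θ₄−θ₃)].
Numerator sine = +0.99619; denominator sine = +0.97318.
Result = 0.0371·7.854·(+0.99619) / (0.0844·(+0.97318)) = +3.5341 rad/s; magnitude 3.5341 rad/s.

3.53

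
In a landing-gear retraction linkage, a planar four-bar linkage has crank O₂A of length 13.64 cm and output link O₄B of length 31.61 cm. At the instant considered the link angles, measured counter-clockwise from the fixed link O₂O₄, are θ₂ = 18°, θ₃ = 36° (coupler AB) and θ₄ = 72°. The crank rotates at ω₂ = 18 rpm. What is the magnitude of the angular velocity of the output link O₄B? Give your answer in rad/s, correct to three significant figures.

ω₂ = 1.885 rad/s (from 18 rpm).
Differentiating the loop-closure r₂e^{iθ₂}+r₃e^{iθ₃}=r₁+r₄e^{iθ₄} gives r₂ω₂e^{iθ₂}+r₃ω₃e^{iθ₃}=r₄ω₄e^{iθ₄}.
Eliminating the other unknown: ω₄ = r₂ω₂ sin(θ₂−θ₃) / [r₄ sin(θ₄−θ₃)].
Numerator sine = -0.30902; denominator sine = +0.58779.
Result = 0.1364·1.885·(-0.30902) / (0.3161·(+0.58779)) = -0.42762 rad/s; magnitude 0.42762 rad/s.

0.428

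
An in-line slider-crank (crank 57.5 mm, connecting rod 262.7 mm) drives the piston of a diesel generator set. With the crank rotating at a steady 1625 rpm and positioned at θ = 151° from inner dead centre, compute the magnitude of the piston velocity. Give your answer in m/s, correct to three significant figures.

3.83

ω = 2π·1625/60 = 170.2 rad/s
For an in-line slider-crank, x = r cosθ + √(L² − r² sin²θ), so v = −rω sinθ·[1 + r cosθ/√(L² − r² sin²θ)].
With r = 0.0575 m, L = 0.2627 m, θ = 151°: √(L² − r² sin²θ) = 0.26122 m.
v = −0.0575·170.2·0.48481·[1 + 0.0575·-0.87462/0.26122] = -3.8305 m/s.
|v| = 3.8305 m/s.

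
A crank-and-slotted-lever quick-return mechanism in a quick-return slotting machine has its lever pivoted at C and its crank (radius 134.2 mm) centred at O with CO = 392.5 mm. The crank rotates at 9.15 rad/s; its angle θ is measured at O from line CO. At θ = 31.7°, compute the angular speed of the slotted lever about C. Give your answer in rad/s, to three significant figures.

ω = 9.15 rad/s
Crank pin A relative to C: A = (d + r cosθ, r sinθ); lever angle φ = atan2(r sinθ, d + r cosθ).
Differentiating tanφ: φ̇ = rω(d cosθ + r)/(d² + r² + 2dr cosθ).
d² + r² + 2dr cosθ = |CA|² = 0.261696 m²;  d cosθ + r = +0.46814 m.
|ω_lever| = |0.1342·9.15·+0.46814| / 0.261696 = 2.1966 rad/s.

2.20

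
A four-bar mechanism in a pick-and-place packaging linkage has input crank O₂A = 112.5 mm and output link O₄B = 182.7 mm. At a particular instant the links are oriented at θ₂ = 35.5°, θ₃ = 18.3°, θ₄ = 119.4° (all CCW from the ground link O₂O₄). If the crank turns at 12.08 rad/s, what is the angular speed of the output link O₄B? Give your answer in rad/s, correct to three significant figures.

2.24

ω₂ = 12.08 rad/s
Differentiating the loop-closure r₂e^{iθ₂}+r₃e^{iθ₃}=r₁+r₄e^{iθ₄} gives r₂ω₂e^{iθ₂}+r₃ω₃e^{iθ₃}=r₄ω₄e^{iθ₄}.
Eliminating the other unknown: ω₄ = r₂ω₂ sin(θ₂−θ₃) / [r₄ sin(θ₄−θ₃)].
Numerator sine = +0.29571; denominator sine = +0.98129.
Result = 0.1125·12.08·(+0.29571) / (0.1827·(+0.98129)) = +2.2415 rad/s; magnitude 2.2415 rad/s.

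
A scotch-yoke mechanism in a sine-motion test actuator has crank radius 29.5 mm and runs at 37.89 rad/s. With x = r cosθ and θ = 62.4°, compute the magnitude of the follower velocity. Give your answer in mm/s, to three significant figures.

991

ω = 37.89 rad/s
x = r cosθ ⇒ ẋ = −rω sinθ.
|v| = rω|sinθ| = 0.0295·37.89·|sin 62.4°| = 0.99056 m/s = 990.56 mm/s.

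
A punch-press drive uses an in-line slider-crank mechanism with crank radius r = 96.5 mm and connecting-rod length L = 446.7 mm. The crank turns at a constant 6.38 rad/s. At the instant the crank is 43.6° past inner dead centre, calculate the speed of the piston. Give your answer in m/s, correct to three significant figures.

0.492

ω = 6.38 rad/s
For an in-line slider-crank, x = r cosθ + √(L² − r² sin²θ), so v = −rω sinθ·[1 + r cosθ/√(L² − r² sin²θ)].
With r = 0.0965 m, L = 0.4467 m, θ = 43.6°: √(L² − r² sin²θ) = 0.44172 m.
v = −0.0965·6.38·0.68962·[1 + 0.0965·0.72417/0.44172] = -0.49175 m/s.
|v| = 0.49175 m/s.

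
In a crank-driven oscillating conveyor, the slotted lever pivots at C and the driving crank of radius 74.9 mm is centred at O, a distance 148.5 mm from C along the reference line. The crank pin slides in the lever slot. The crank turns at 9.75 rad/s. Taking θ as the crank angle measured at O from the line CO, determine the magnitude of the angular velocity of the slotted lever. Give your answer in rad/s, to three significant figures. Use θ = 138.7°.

ω = 9.75 rad/s
Crank pin A relative to C: A = (d + r cosθ, r sinθ); lever angle φ = atan2(r sinθ, d + r cosθ).
Differentiating tanφ: φ̇ = rω(d cosθ + r)/(d² + r² + 2dr cosθ).
d² + r² + 2dr cosθ = |CA|² = 0.0109502 m²;  d cosθ + r = -0.036663 m.
|ω_lever| = |0.0749·9.75·-0.036663| / 0.0109502 = 2.4451 rad/s.

2.45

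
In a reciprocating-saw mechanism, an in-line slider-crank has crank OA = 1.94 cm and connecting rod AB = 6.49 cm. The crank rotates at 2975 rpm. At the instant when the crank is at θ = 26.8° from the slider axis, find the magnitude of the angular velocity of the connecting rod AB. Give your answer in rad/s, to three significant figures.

ω = 311.5 rad/s (converted from 2975 rpm).
The rod makes angle φ with the slider axis where L sinφ = r sinθ; differentiating, L cosφ·φ̇ = r ω cosθ.
L cosφ = √(L² − r² sin²θ) = 0.064308 m.
|ω_rod| = r ω |cosθ| / √(L² − r² sin²θ) = 0.0194·311.5·0.89259/0.064308 = 83.889 rad/s.

83.9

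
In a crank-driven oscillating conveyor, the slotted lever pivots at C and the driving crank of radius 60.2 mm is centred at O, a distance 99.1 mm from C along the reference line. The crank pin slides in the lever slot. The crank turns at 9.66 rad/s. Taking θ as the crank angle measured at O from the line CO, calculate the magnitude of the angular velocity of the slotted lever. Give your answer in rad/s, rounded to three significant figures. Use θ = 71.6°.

3.09

ω = 9.66 rad/s
Crank pin A relative to C: A = (d + r cosθ, r sinθ); lever angle φ = atan2(r sinθ, d + r cosθ).
Differentiating tanφ: φ̇ = rω(d cosθ + r)/(d² + r² + 2dr cosθ).
d² + r² + 2dr cosθ = |CA|² = 0.0172111 m²;  d cosθ + r = +0.091481 m.
|ω_lever| = |0.0602·9.66·+0.091481| / 0.0172111 = 3.091 rad/s.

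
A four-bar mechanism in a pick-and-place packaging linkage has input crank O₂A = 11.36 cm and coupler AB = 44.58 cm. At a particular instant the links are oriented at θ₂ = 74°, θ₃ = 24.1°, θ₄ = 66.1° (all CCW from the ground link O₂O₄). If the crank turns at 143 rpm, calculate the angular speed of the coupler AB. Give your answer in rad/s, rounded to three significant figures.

0.784

ω₂ = 14.97 rad/s (from 143 rpm).
Differentiating the loop-closure r₂e^{iθ₂}+r₃e^{iθ₃}=r₁+r₄e^{iθ₄} gives r₂ω₂e^{iθ₂}+r₃ω₃e^{iθ₃}=r₄ω₄e^{iθ₄}.
Eliminating the other unknown: ω₃ = r₂ω₂ sin(θ₄−θ₂) / [r₃ sin(θ₃−θ₄)].
Numerator sine = -0.13744; denominator sine = -0.66913.
Result = 0.1136·14.97·(-0.13744) / (0.4458·(-0.66913)) = +0.78383 rad/s; magnitude 0.78383 rad/s.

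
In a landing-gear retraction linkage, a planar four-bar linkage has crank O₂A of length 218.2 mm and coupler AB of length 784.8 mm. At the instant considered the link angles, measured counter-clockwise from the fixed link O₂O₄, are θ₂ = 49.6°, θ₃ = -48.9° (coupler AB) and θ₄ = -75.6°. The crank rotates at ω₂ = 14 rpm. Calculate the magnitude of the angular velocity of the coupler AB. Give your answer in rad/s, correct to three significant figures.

ω₂ = 1.466 rad/s (from 14 rpm).
Differentiating the loop-closure r₂e^{iθ₂}+r₃e^{iθ₃}=r₁+r₄e^{iθ₄} gives r₂ω₂e^{iθ₂}+r₃ω₃e^{iθ₃}=r₄ω₄e^{iθ₄}.
Eliminating the other unknown: ω₃ = r₂ω₂ sin(θ₄−θ₂) / [r₃ sin(θ₃−θ₄)].
Numerator sine = -0.81714; denominator sine = +0.44932.
Result = 0.2182·1.466·(-0.81714) / (0.7848·(+0.44932)) = -0.7413 rad/s; magnitude 0.7413 rad/s.

0.741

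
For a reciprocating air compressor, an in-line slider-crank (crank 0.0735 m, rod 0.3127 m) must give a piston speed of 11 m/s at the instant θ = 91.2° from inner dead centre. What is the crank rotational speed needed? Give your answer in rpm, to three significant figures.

For an in-line slider-crank, |v_piston| = rω|sinθ|·[1 + r cosθ/√(L² − r² sin²θ)].
With r = 0.0735 m, L = 0.3127 m, θ = 91.2°: the bracketed kinematic factor |dx/dθ| = 0.073112 m.
ω = v/|dx/dθ| = 11/0.073112 = 150.45 rad/s.
N = 60ω/(2π) = 1436.7 rpm.

1440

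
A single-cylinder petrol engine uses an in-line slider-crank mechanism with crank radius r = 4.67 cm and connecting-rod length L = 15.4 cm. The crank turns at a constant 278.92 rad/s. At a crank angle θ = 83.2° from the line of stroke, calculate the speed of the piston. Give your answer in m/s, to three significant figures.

13.4

ω = 278.9 rad/s
For an in-line slider-crank, x = r cosθ + √(L² − r² sin²θ), so v = −rω sinθ·[1 + r cosθ/√(L² − r² sin²θ)].
With r = 0.0467 m, L = 0.154 m, θ = 83.2°: √(L² − r² sin²θ) = 0.14685 m.
v = −0.0467·278.9·0.99297·[1 + 0.0467·0.11840/0.14685] = -13.421 m/s.
|v| = 13.421 m/s.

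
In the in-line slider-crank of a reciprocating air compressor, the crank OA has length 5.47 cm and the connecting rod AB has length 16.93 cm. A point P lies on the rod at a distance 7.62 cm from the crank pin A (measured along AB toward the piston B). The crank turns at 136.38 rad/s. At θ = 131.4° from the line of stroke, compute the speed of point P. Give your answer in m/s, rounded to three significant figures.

5.72

ω = 136.4 rad/s.  Crank-pin speed |V_A| = rω = 7.46 m/s, perpendicular to OA.
Rod angle: sinφ = −(r/L) sinθ ⇒ φ = -14.026°; ω_rod = −rω cosθ/√(L²−r²sin²θ) = +30.035 rad/s.
V_P = V_A + ω_rod × AP, with AP = 0.0762 m along the rod.
Components: V_Px = −rω sinθ − a·ω_rod·sinφ = -5.0411 m/s;  V_Py = rω cosθ + a·ω_rod·cosφ = -2.7129 m/s.
|V_P| = √(V_Px² + V_Py²) = 5.7248 m/s.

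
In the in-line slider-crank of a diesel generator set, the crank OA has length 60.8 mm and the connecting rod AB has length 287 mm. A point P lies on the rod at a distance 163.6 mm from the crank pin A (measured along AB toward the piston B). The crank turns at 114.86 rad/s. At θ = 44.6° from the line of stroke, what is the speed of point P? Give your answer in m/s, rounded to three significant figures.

ω = 114.9 rad/s.  Crank-pin speed |V_A| = rω = 6.9835 m/s, perpendicular to OA.
Rod angle: sinφ = −(r/L) sinθ ⇒ φ = -8.554°; ω_rod = −rω cosθ/√(L²−r²sin²θ) = -17.52 rad/s.
V_P = V_A + ω_rod × AP, with AP = 0.1636 m along the rod.
Components: V_Px = −rω sinθ − a·ω_rod·sinφ = -5.3298 m/s;  V_Py = rω cosθ + a·ω_rod·cosφ = +2.138 m/s.
|V_P| = √(V_Px² + V_Py²) = 5.7427 m/s.

5.74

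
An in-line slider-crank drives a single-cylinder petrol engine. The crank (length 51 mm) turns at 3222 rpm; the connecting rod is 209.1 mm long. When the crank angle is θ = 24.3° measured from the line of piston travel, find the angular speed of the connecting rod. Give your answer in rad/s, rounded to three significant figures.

ω = 337.4 rad/s (converted from 3222 rpm).
The rod makes angle φ with the slider axis where L sinφ = r sinθ; differentiating, L cosφ·φ̇ = r ω cosθ.
L cosφ = √(L² − r² sin²θ) = 0.20804 m.
|ω_rod| = r ω |cosθ| / √(L² − r² sin²θ) = 0.051·337.4·0.91140/0.20804 = 75.384 rad/s.

75.4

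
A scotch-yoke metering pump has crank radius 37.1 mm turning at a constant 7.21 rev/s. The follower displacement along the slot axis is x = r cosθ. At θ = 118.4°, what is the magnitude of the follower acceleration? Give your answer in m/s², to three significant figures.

ω = 45.3 rad/s (from 7.21 rev/s).
x = r cosθ ⇒ ẍ = −rω² cosθ (ω constant).
|a| = rω²|cosθ| = 0.0371·(45.3)²·|cos 118.4°| = 36.213 m/s².

36.2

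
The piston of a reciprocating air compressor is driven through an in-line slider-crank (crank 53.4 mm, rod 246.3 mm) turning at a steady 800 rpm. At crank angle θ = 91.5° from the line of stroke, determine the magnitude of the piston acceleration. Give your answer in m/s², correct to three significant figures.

ω = 2π·800/60 = 83.78 rad/s
x(θ) = r cosθ + √(L² − r² sin²θ); with ω constant, a = ω²·d²x/dθ².
d²x/dθ² = −r cosθ − r²(cos2θ)/√u − r⁴ sin²2θ/(4u^{3/2}),  u = L² − r² sin²θ = 0.0578141 m².
Substituting r = 0.0534 m, L = 0.2463 m, θ = 91.5°: d²x/dθ² = +0.013241 m.
a = ω²·d²x/dθ² = (83.78)²·(+0.013241) = +92.928 m/s²;  |a| = 92.928 m/s².

92.9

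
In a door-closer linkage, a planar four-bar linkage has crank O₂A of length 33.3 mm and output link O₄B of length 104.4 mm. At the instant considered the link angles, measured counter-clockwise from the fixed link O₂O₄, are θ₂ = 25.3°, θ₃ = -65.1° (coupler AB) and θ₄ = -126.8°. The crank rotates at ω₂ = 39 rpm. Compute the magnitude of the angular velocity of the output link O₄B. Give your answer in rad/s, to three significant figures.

ω₂ = 4.084 rad/s (from 39 rpm).
Differentiating the loop-closure r₂e^{iθ₂}+r₃e^{iθ₃}=r₁+r₄e^{iθ₄} gives r₂ω₂e^{iθ₂}+r₃ω₃e^{iθ₃}=r₄ω₄e^{iθ₄}.
Eliminating the other unknown: ω₄ = r₂ω₂ sin(θ₂−θ₃) / [r₄ sin(θ₄−θ₃)].
Numerator sine = +0.99998; denominator sine = -0.88048.
Result = 0.0333·4.084·(+0.99998) / (0.1044·(-0.88048)) = -1.4795 rad/s; magnitude 1.4795 rad/s.

1.48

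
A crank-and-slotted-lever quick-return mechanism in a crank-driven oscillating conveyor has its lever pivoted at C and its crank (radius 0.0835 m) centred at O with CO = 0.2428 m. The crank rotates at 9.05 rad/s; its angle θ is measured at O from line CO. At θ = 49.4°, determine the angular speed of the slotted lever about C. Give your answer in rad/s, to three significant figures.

ω = 9.05 rad/s
Crank pin A relative to C: A = (d + r cosθ, r sinθ); lever angle φ = atan2(r sinθ, d + r cosθ).
Differentiating tanφ: φ̇ = rω(d cosθ + r)/(d² + r² + 2dr cosθ).
d² + r² + 2dr cosθ = |CA|² = 0.0923114 m²;  d cosθ + r = +0.24151 m.
|ω_lever| = |0.0835·9.05·+0.24151| / 0.0923114 = 1.977 rad/s.

1.98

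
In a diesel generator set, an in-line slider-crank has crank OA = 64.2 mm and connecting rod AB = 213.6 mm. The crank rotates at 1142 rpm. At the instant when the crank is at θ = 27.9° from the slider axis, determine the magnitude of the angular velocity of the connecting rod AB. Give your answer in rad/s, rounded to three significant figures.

32.1

ω = 119.6 rad/s (converted from 1142 rpm).
The rod makes angle φ with the slider axis where L sinφ = r sinθ; differentiating, L cosφ·φ̇ = r ω cosθ.
L cosφ = √(L² − r² sin²θ) = 0.21148 m.
|ω_rod| = r ω |cosθ| / √(L² − r² sin²θ) = 0.0642·119.6·0.88377/0.21148 = 32.085 rad/s.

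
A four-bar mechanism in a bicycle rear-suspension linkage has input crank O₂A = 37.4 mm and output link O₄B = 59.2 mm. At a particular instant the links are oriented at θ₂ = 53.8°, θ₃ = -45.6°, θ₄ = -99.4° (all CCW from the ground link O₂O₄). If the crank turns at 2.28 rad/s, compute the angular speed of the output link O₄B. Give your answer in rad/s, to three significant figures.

1.76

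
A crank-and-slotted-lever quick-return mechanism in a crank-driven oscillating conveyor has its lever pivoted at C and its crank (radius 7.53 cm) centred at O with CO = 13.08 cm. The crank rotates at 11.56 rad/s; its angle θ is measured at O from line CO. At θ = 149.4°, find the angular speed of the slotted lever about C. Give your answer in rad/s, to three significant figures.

ω = 11.56 rad/s
Crank pin A relative to C: A = (d + r cosθ, r sinθ); lever angle φ = atan2(r sinθ, d + r cosθ).
Differentiating tanφ: φ̇ = rω(d cosθ + r)/(d² + r² + 2dr cosθ).
d² + r² + 2dr cosθ = |CA|² = 0.00582342 m²;  d cosθ + r = -0.037285 m.
|ω_lever| = |0.0753·11.56·-0.037285| / 0.00582342 = 5.5733 rad/s.

5.57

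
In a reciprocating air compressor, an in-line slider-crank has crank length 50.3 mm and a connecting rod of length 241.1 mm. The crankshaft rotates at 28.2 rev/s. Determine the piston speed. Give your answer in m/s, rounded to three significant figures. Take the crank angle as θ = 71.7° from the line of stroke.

9.03

ω = 2π·28.2 = 177.2 rad/s
For an in-line slider-crank, x = r cosθ + √(L² − r² sin²θ), so v = −rω sinθ·[1 + r cosθ/√(L² − r² sin²θ)].
With r = 0.0503 m, L = 0.2411 m, θ = 71.7°: √(L² − r² sin²θ) = 0.23632 m.
v = −0.0503·177.2·0.94943·[1 + 0.0503·0.31399/0.23632] = -9.0272 m/s.
|v| = 9.0272 m/s.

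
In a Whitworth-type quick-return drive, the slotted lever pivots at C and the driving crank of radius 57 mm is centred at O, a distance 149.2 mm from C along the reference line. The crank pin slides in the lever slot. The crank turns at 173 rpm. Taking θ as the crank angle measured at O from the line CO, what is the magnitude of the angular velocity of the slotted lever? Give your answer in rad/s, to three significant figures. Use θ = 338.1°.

4.89

ω = 18.12 rad/s (from 173 rpm).
Crank pin A relative to C: A = (d + r cosθ, r sinθ); lever angle φ = atan2(r sinθ, d + r cosθ).
Differentiating tanφ: φ̇ = rω(d cosθ + r)/(d² + r² + 2dr cosθ).
d² + r² + 2dr cosθ = |CA|² = 0.041291 m²;  d cosθ + r = +0.19543 m.
|ω_lever| = |0.057·18.12·+0.19543| / 0.041291 = 4.8876 rad/s.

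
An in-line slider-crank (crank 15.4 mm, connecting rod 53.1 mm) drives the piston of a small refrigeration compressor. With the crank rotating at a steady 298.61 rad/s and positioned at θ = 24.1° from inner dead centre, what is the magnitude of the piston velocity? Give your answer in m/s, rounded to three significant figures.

ω = 298.6 rad/s
For an in-line slider-crank, x = r cosθ + √(L² − r² sin²θ), so v = −rω sinθ·[1 + r cosθ/√(L² − r² sin²θ)].
With r = 0.0154 m, L = 0.0531 m, θ = 24.1°: √(L² − r² sin²θ) = 0.052726 m.
v = −0.0154·298.6·0.40833·[1 + 0.0154·0.91283/0.052726] = -2.3784 m/s.
|v| = 2.3784 m/s.

2.38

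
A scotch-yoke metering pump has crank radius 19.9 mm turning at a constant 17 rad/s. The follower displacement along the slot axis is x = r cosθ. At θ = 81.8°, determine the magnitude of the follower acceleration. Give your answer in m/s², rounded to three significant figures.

ω = 17 rad/s
x = r cosθ ⇒ ẍ = −rω² cosθ (ω constant).
|a| = rω²|cosθ| = 0.0199·(17)²·|cos 81.8°| = 0.82027 m/s².

0.820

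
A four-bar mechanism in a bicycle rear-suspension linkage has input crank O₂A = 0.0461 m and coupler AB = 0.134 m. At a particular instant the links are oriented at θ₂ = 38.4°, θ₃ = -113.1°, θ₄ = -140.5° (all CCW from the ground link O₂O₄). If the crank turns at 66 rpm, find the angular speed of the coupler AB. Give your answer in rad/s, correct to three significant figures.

0.0992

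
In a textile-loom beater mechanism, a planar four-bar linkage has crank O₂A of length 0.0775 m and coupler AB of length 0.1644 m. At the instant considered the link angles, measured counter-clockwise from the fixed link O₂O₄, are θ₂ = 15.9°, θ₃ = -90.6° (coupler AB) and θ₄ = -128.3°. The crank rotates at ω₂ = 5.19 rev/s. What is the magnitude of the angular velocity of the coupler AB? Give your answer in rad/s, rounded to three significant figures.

ω₂ = 32.61 rad/s (from 5.19 rev/s).
Differentiating the loop-closure r₂e^{iθ₂}+r₃e^{iθ₃}=r₁+r₄e^{iθ₄} gives r₂ω₂e^{iθ₂}+r₃ω₃e^{iθ₃}=r₄ω₄e^{iθ₄}.
Eliminating the other unknown: ω₃ = r₂ω₂ sin(θ₄−θ₂) / [r₃ sin(θ₃−θ₄)].
Numerator sine = -0.58496; denominator sine = +0.61153.
Result = 0.0775·32.61·(-0.58496) / (0.1644·(+0.61153)) = -14.705 rad/s; magnitude 14.705 rad/s.

14.7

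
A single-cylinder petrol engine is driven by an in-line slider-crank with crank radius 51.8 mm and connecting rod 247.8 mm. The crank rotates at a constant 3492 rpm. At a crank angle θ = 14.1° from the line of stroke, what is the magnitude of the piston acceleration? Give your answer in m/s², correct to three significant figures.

ω = 2π·3492/60 = 365.7 rad/s
x(θ) = r cosθ + √(L² − r² sin²θ); with ω constant, a = ω²·d²x/dθ².
d²x/dθ² = −r cosθ − r²(cos2θ)/√u − r⁴ sin²2θ/(4u^{3/2}),  u = L² − r² sin²θ = 0.0612456 m².
Substituting r = 0.0518 m, L = 0.2478 m, θ = 14.1°: d²x/dθ² = -0.059821 m.
a = ω²·d²x/dθ² = (365.7)²·(-0.059821) = -7999.5 m/s²;  |a| = 7999.5 m/s².

8000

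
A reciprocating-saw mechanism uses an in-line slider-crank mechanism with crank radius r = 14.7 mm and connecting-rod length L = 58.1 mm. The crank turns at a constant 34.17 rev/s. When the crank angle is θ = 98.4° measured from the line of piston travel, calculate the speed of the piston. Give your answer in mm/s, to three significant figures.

3000

ω = 2π·34.2 = 214.7 rad/s
For an in-line slider-crank, x = r cosθ + √(L² − r² sin²θ), so v = −rω sinθ·[1 + r cosθ/√(L² − r² sin²θ)].
With r = 0.0147 m, L = 0.0581 m, θ = 98.4°: √(L² − r² sin²θ) = 0.056251 m.
v = −0.0147·214.7·0.98927·[1 + 0.0147·-0.14608/0.056251] = -3.003 m/s.
|v| = 3.003 m/s = 3003 mm/s.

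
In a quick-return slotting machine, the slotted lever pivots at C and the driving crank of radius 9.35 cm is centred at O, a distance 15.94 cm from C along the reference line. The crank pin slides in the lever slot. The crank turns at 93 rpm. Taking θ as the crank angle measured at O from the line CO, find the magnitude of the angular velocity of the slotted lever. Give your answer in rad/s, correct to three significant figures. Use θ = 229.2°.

ω = 9.739 rad/s (from 93 rpm).
Crank pin A relative to C: A = (d + r cosθ, r sinθ); lever angle φ = atan2(r sinθ, d + r cosθ).
Differentiating tanφ: φ̇ = rω(d cosθ + r)/(d² + r² + 2dr cosθ).
d² + r² + 2dr cosθ = |CA|² = 0.0146736 m²;  d cosθ + r = -0.010655 m.
|ω_lever| = |0.0935·9.739·-0.010655| / 0.0146736 = 0.66123 rad/s.

0.661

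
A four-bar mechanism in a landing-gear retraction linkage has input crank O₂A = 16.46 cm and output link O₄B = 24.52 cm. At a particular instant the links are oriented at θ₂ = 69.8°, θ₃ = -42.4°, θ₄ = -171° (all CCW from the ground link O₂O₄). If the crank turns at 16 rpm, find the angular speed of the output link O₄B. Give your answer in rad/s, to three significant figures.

ω₂ = 1.676 rad/s (from 16 rpm).
Differentiating the loop-closure r₂e^{iθ₂}+r₃e^{iθ₃}=r₁+r₄e^{iθ₄} gives r₂ω₂e^{iθ₂}+r₃ω₃e^{iθ₃}=r₄ω₄e^{iθ₄}.
Eliminating the other unknown: ω₄ = r₂ω₂ sin(θ₂−θ₃) / [r₄ sin(θ₄−θ₃)].
Numerator sine = +0.92587; denominator sine = -0.78152.
Result = 0.1646·1.676·(+0.92587) / (0.2452·(-0.78152)) = -1.3325 rad/s; magnitude 1.3325 rad/s.

1.33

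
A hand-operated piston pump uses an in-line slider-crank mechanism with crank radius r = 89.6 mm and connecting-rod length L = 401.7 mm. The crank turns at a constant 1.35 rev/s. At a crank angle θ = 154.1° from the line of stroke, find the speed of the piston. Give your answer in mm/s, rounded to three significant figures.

ω = 2π·1.35 = 8.482 rad/s
For an in-line slider-crank, x = r cosθ + √(L² − r² sin²θ), so v = −rω sinθ·[1 + r cosθ/√(L² − r² sin²θ)].
With r = 0.0896 m, L = 0.4017 m, θ = 154.1°: √(L² − r² sin²θ) = 0.39979 m.
v = −0.0896·8.482·0.43680·[1 + 0.0896·-0.89956/0.39979] = -0.26505 m/s.
|v| = 0.26505 m/s = 265.05 mm/s.

265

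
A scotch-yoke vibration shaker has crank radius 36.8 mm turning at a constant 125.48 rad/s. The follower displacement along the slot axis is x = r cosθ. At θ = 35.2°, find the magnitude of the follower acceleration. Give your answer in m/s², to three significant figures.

ω = 125.5 rad/s
x = r cosθ ⇒ ẍ = −rω² cosθ (ω constant).
|a| = rω²|cosθ| = 0.0368·(125.5)²·|cos 35.2°| = 473.47 m/s².

473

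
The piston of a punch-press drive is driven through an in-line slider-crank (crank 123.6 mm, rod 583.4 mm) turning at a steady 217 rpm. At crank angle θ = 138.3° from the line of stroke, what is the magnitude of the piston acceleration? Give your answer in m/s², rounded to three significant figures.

ω = 2π·217/60 = 22.72 rad/s
x(θ) = r cosθ + √(L² − r² sin²θ); with ω constant, a = ω²·d²x/dθ².
d²x/dθ² = −r cosθ − r²(cos2θ)/√u − r⁴ sin²2θ/(4u^{3/2}),  u = L² − r² sin²θ = 0.333595 m².
Substituting r = 0.1236 m, L = 0.5834 m, θ = 138.3°: d²x/dθ² = +0.088946 m.
a = ω²·d²x/dθ² = (22.72)²·(+0.088946) = +45.93 m/s²;  |a| = 45.93 m/s².

45.9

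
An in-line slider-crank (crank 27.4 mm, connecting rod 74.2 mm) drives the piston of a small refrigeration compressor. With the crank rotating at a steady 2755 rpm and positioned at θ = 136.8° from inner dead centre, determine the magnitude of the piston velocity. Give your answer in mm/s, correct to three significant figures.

ω = 2π·2755/60 = 288.5 rad/s
For an in-line slider-crank, x = r cosθ + √(L² − r² sin²θ), so v = −rω sinθ·[1 + r cosθ/√(L² − r² sin²θ)].
With r = 0.0274 m, L = 0.0742 m, θ = 136.8°: √(L² − r² sin²θ) = 0.07179 m.
v = −0.0274·288.5·0.68455·[1 + 0.0274·-0.72897/0.07179] = -3.9058 m/s.
|v| = 3.9058 m/s = 3905.8 mm/s.

3910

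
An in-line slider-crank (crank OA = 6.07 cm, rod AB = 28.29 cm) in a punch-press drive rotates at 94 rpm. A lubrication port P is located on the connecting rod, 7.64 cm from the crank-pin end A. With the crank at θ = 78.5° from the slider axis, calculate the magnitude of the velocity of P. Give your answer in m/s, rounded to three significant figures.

0.599

ω = 9.844 rad/s.  Crank-pin speed |V_A| = rω = 0.59751 m/s, perpendicular to OA.
Rod angle: sinφ = −(r/L) sinθ ⇒ φ = -12.137°; ω_rod = −rω cosθ/√(L²−r²sin²θ) = -0.43071 rad/s.
V_P = V_A + ω_rod × AP, with AP = 0.0764 m along the rod.
Components: V_Px = −rω sinθ − a·ω_rod·sinφ = -0.59243 m/s;  V_Py = rω cosθ + a·ω_rod·cosφ = +0.086954 m/s.
|V_P| = √(V_Px² + V_Py²) = 0.59878 m/s.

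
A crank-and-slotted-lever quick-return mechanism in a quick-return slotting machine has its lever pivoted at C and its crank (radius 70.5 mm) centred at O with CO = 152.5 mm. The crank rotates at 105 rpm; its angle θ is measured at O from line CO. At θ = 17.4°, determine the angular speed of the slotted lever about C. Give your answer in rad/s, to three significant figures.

ω = 11 rad/s (from 105 rpm).
Crank pin A relative to C: A = (d + r cosθ, r sinθ); lever angle φ = atan2(r sinθ, d + r cosθ).
Differentiating tanφ: φ̇ = rω(d cosθ + r)/(d² + r² + 2dr cosθ).
d² + r² + 2dr cosθ = |CA|² = 0.0487451 m²;  d cosθ + r = +0.21602 m.
|ω_lever| = |0.0705·11·+0.21602| / 0.0487451 = 3.4354 rad/s.

3.44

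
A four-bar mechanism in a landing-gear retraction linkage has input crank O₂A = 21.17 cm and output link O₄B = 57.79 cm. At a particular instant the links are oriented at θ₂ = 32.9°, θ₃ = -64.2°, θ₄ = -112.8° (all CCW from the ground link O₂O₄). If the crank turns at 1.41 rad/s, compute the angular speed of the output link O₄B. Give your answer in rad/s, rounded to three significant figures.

ω₂ = 1.41 rad/s
Differentiating the loop-closure r₂e^{iθ₂}+r₃e^{iθ₃}=r₁+r₄e^{iθ₄} gives r₂ω₂e^{iθ₂}+r₃ω₃e^{iθ₃}=r₄ω₄e^{iθ₄}.
Eliminating the other unknown: ω₄ = r₂ω₂ sin(θ₂−θ₃) / [r₄ sin(θ₄−θ₃)].
Numerator sine = +0.99233; denominator sine = -0.75011.
Result = 0.2117·1.41·(+0.99233) / (0.5779·(-0.75011)) = -0.68331 rad/s; magnitude 0.68331 rad/s.

0.683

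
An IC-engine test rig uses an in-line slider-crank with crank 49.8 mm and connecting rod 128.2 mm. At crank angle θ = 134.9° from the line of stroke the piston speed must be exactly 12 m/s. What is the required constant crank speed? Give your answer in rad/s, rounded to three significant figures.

476

For an in-line slider-crank, |v_piston| = rω|sinθ|·[1 + r cosθ/√(L² − r² sin²θ)].
With r = 0.0498 m, L = 0.1282 m, θ = 134.9°: the bracketed kinematic factor |dx/dθ| = 0.025214 m.
ω = v/|dx/dθ| = 12/0.025214 = 475.92 rad/s.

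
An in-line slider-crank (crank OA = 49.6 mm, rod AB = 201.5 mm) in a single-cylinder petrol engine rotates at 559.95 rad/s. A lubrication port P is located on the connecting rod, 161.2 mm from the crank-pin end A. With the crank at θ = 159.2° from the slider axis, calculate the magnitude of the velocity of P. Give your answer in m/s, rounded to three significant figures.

ω = 560 rad/s.  Crank-pin speed |V_A| = rω = 27.774 m/s, perpendicular to OA.
Rod angle: sinφ = −(r/L) sinθ ⇒ φ = -5.015°; ω_rod = −rω cosθ/√(L²−r²sin²θ) = +129.35 rad/s.
V_P = V_A + ω_rod × AP, with AP = 0.1612 m along the rod.
Components: V_Px = −rω sinθ − a·ω_rod·sinφ = -8.04 m/s;  V_Py = rω cosθ + a·ω_rod·cosφ = -5.1927 m/s.
|V_P| = √(V_Px² + V_Py²) = 9.5711 m/s.

9.57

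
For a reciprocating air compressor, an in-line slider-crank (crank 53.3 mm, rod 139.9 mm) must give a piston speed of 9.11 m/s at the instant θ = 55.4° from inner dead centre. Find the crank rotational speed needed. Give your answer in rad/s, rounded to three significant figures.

169

For an in-line slider-crank, |v_piston| = rω|sinθ|·[1 + r cosθ/√(L² − r² sin²θ)].
With r = 0.0533 m, L = 0.1399 m, θ = 55.4°: the bracketed kinematic factor |dx/dθ| = 0.053869 m.
ω = v/|dx/dθ| = 9.11/0.053869 = 169.11 rad/s.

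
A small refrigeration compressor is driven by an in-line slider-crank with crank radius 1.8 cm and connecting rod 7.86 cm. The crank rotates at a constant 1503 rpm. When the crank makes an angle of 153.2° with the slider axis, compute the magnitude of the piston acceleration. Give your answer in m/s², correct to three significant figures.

336

ω = 2π·1503/60 = 157.4 rad/s
x(θ) = r cosθ + √(L² − r² sin²θ); with ω constant, a = ω²·d²x/dθ².
d²x/dθ² = −r cosθ − r²(cos2θ)/√u − r⁴ sin²2θ/(4u^{3/2}),  u = L² − r² sin²θ = 0.00611209 m².
Substituting r = 0.018 m, L = 0.0786 m, θ = 153.2°: d²x/dθ² = +0.013572 m.
a = ω²·d²x/dθ² = (157.4)²·(+0.013572) = +336.21 m/s²;  |a| = 336.21 m/s².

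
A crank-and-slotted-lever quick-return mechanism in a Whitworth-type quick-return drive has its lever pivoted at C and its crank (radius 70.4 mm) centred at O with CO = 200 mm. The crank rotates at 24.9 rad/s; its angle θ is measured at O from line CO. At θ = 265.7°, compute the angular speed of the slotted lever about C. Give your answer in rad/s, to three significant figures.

2.27

ω = 24.9 rad/s
Crank pin A relative to C: A = (d + r cosθ, r sinθ); lever angle φ = atan2(r sinθ, d + r cosθ).
Differentiating tanφ: φ̇ = rω(d cosθ + r)/(d² + r² + 2dr cosθ).
d² + r² + 2dr cosθ = |CA|² = 0.0428448 m²;  d cosθ + r = +0.055404 m.
|ω_lever| = |0.0704·24.9·+0.055404| / 0.0428448 = 2.2668 rad/s.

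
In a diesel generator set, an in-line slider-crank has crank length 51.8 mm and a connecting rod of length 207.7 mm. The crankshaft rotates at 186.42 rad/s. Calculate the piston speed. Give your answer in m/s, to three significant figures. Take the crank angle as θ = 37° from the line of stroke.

ω = 186.4 rad/s
For an in-line slider-crank, x = r cosθ + √(L² − r² sin²θ), so v = −rω sinθ·[1 + r cosθ/√(L² − r² sin²θ)].
With r = 0.0518 m, L = 0.2077 m, θ = 37°: √(L² − r² sin²θ) = 0.20535 m.
v = −0.0518·186.4·0.60182·[1 + 0.0518·0.79864/0.20535] = -6.9822 m/s.
|v| = 6.9822 m/s.

6.98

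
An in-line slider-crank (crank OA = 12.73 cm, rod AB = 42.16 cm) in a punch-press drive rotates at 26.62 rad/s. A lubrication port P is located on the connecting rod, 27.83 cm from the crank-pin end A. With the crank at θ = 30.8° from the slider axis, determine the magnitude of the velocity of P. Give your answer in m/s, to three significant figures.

ω = 26.62 rad/s.  Crank-pin speed |V_A| = rω = 3.3887 m/s, perpendicular to OA.
Rod angle: sinφ = −(r/L) sinθ ⇒ φ = -8.894°; ω_rod = −rω cosθ/√(L²−r²sin²θ) = -6.9882 rad/s.
V_P = V_A + ω_rod × AP, with AP = 0.2783 m along the rod.
Components: V_Px = −rω sinθ − a·ω_rod·sinφ = -2.0359 m/s;  V_Py = rω cosθ + a·ω_rod·cosφ = +0.98936 m/s.
|V_P| = √(V_Px² + V_Py²) = 2.2635 m/s.

2.26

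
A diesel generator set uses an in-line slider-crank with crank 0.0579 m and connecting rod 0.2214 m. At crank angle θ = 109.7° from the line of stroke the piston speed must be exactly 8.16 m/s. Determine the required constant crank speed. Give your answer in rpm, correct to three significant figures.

1570

For an in-line slider-crank, |v_piston| = rω|sinθ|·[1 + r cosθ/√(L² − r² sin²θ)].
With r = 0.0579 m, L = 0.2214 m, θ = 109.7°: the bracketed kinematic factor |dx/dθ| = 0.049553 m.
ω = v/|dx/dθ| = 8.16/0.049553 = 164.67 rad/s.
N = 60ω/(2π) = 1572.5 rpm.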